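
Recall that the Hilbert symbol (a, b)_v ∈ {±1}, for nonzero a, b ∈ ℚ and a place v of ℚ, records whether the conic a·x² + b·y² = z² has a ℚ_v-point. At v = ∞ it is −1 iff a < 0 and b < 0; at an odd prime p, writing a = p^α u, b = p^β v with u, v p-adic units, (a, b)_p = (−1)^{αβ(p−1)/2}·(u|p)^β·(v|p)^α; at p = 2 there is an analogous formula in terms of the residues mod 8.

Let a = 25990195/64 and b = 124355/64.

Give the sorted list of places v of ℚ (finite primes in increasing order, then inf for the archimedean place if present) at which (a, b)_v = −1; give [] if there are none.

(a, b) ≡ (595, 124355) mod (ℚ^×)²; places V = {2, 5, 7, 11, 17, 19, ∞}.
(a,b)_5: α=1, u≡1; β=1, v≡4 (mod 5); (1|5)=+1, (4|5)=+1; sign (−1)^0·+1^1·+1^1 = +1.
(a,b)_11: α=2, u≡1; β=1, v≡7 (mod 11); (1|11)=+1, (7|11)=-1; sign (−1)^0·+1^1·-1^2 = +1.
(a,b)_19: α=2, u≡6; β=1, v≡4 (mod 19); (6|19)=+1, (4|19)=+1; sign (−1)^0·+1^1·+1^2 = +1.
(a,b)_7: α=1, u≡1; β=1, v≡6 (mod 7); (1|7)=+1, (6|7)=-1; sign (−1)^1·+1^1·-1^1 = +1.
(a,b)_∞: sgn(595)=+, sgn(124355)=+, so +1.
(a,b)_2: α=-6, β=-6; u≡3, v≡3 (mod 8); ε(u)ε(v)=1·1, αω(v)=-6·1, βω(u)=-6·1; sum ≡ 1  ⇒  -1.
(a,b)_17: α=1, u≡15; β=1, v≡3 (mod 17); (15|17)=+1, (3|17)=-1; sign (−1)^0·+1^1·-1^1 = -1.
(595, 124355 / ℚ) ramifies at {2, 17}: a division algebra.

[2, 17]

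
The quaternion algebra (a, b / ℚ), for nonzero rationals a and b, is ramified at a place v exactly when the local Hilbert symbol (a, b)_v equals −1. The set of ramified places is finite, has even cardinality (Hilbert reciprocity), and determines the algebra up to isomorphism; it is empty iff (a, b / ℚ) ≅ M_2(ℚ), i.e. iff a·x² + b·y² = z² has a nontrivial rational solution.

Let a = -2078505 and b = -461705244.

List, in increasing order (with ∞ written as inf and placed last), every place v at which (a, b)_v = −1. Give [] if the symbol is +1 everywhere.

[13, inf]

Mod squares: a ≡ -230945, b ≡ -8151. Check v ∈ {∞, 2, 3, 5, 7, 11, 13, 17, 19}.
v=13: a=13^1·(≡2), b=13^1·(≡4) mod 13; (2|13)=-1, (4|13)=+1; (−1)^{1·1·6}·(-1)^1·(+1)^1 = -1.
v=5: a=5^1·(≡4), b=5^0·(≡1) mod 5; (4|5)=+1, (1|5)=+1; (−1)^{1·0·2}·(+1)^0·(+1)^1 = +1.
v=2: v_2(a)=0, v_2(b)=2; units ≡ 7, 1 (mod 8); ε·ε+αω+βω = 1·0+0·0+2·0 ≡ 0  ⇒  (a,b)_2 = +1.
v=∞: -230945 < 0 and -8151 < 0  ⇒  (a,b)_∞ = -1.
v=19: a=19^1·(≡7), b=19^1·(≡2) mod 19; (7|19)=+1, (2|19)=-1; (−1)^{1·1·9}·(+1)^1·(-1)^1 = +1.
v=11: a=11^1·(≡3), b=11^1·(≡2) mod 11; (3|11)=+1, (2|11)=-1; (−1)^{1·1·5}·(+1)^1·(-1)^1 = +1.
v=3: a=3^2·(≡1), b=3^1·(≡1) mod 3; (1|3)=+1, (1|3)=+1; (−1)^{2·1·1}·(+1)^1·(+1)^2 = +1.
v=17: a=17^1·(≡16), b=17^2·(≡13) mod 17; (16|17)=+1, (13|17)=+1; (−1)^{1·2·8}·(+1)^2·(+1)^1 = +1.
v=7: a=7^0·(≡5), b=7^2·(≡4) mod 7; (5|7)=-1, (4|7)=+1; (−1)^{0·2·3}·(-1)^2·(+1)^0 = +1.
|Ram(-230945, -8151)| = 2, even; anisotropic at {13, ∞}.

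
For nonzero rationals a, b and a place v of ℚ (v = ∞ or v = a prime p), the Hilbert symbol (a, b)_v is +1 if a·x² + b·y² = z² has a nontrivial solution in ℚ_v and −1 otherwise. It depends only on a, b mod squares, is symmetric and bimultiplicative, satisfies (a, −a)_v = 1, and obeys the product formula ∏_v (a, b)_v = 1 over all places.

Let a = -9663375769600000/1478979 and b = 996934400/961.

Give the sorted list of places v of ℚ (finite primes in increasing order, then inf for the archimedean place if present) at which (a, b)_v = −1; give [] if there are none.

[11, 17]

(a, b) ≡ (-1615, 11) mod (ℚ^×)²; places V = {2, 3, 5, 7, 11, 17, 19, 31, ∞}.
(a,b)_11: α=0, u≡2; β=1, v≡9 (mod 11); (2|11)=-1, (9|11)=+1; sign (−1)^0·-1^1·+1^0 = -1.
(a,b)_∞: sgn(-1615)=−, sgn(11)=+, so +1.
(a,b)_31: α=-2, u≡8; β=-2, v≡6 (mod 31); (8|31)=+1, (6|31)=-1; sign (−1)^0·+1^-2·-1^-2 = +1.
(a,b)_5: α=5, u≡2; β=2, v≡1 (mod 5); (2|5)=-1, (1|5)=+1; sign (−1)^0·-1^2·+1^5 = +1.
(a,b)_3: α=-4, u≡2; β=0, v≡2 (mod 3); (2|3)=-1, (2|3)=-1; sign (−1)^0·-1^0·-1^-4 = +1.
(a,b)_2: α=18, β=8; u≡1, v≡3 (mod 8); ε(u)ε(v)=0·1, αω(v)=18·1, βω(u)=8·0; sum ≡ 0  ⇒  +1.
(a,b)_19: α=-1, u≡14; β=0, v≡1 (mod 19); (14|19)=-1, (1|19)=+1; sign (−1)^0·-1^0·+1^-1 = +1.
(a,b)_7: α=4, u≡2; β=2, v≡1 (mod 7); (2|7)=+1, (1|7)=+1; sign (−1)^0·+1^2·+1^4 = +1.
(a,b)_17: α=3, u≡5; β=2, v≡5 (mod 17); (5|17)=-1, (5|17)=-1; sign (−1)^0·-1^2·-1^3 = -1.
Ram(-1615, 11) = {11, 17}; no ℚ_11-point on the conic.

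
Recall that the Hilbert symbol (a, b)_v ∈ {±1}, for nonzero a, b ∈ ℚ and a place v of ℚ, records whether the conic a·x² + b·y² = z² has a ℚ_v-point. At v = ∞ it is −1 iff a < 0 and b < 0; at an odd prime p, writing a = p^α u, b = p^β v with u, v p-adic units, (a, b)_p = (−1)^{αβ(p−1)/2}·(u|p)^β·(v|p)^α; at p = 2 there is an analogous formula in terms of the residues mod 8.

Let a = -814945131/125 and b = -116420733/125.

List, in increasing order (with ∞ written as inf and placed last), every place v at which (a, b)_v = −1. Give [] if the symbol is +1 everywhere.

[5, 13, 19, inf]

Mod squares: a ≡ -95095, b ≡ -13585. Check v ∈ {∞, 2, 3, 5, 7, 11, 13, 19, 23}.
v=2: v_2(a)=0, v_2(b)=0; units ≡ 1, 7 (mod 8); ε·ε+αω+βω = 0·1+0·0+0·0 ≡ 0  ⇒  (a,b)_2 = +1.
v=∞: -95095 < 0 and -13585 < 0  ⇒  (a,b)_∞ = -1.
v=23: a=23^2·(≡7), b=23^2·(≡1) mod 23; (7|23)=-1, (1|23)=+1; (−1)^{2·2·11}·(-1)^2·(+1)^2 = +1.
v=11: a=11^1·(≡9), b=11^1·(≡6) mod 11; (9|11)=+1, (6|11)=-1; (−1)^{1·1·5}·(+1)^1·(-1)^1 = +1.
v=3: a=3^4·(≡2), b=3^4·(≡2) mod 3; (2|3)=-1, (2|3)=-1; (−1)^{4·4·1}·(-1)^4·(-1)^4 = +1.
v=19: a=19^1·(≡16), b=19^1·(≡5) mod 19; (16|19)=+1, (5|19)=+1; (−1)^{1·1·9}·(+1)^1·(+1)^1 = -1.
v=5: a=5^-3·(≡4), b=5^-3·(≡2) mod 5; (4|5)=+1, (2|5)=-1; (−1)^{-3·-3·2}·(+1)^-3·(-1)^-3 = -1.
v=7: a=7^1·(≡2), b=7^0·(≡2) mod 7; (2|7)=+1, (2|7)=+1; (−1)^{1·0·3}·(+1)^0·(+1)^1 = +1.
v=13: a=13^1·(≡4), b=13^1·(≡8) mod 13; (4|13)=+1, (8|13)=-1; (−1)^{1·1·6}·(+1)^1·(-1)^1 = -1.
|Ram(-95095, -13585)| = 4, even; anisotropic at {5, 13, 19, ∞}.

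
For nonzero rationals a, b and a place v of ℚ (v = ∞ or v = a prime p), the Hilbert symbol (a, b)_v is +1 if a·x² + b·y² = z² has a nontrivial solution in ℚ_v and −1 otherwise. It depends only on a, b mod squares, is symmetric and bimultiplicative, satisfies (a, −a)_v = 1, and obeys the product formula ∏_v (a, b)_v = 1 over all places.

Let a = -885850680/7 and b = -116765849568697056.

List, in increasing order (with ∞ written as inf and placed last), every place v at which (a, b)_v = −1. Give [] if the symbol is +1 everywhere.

(a, b) ≡ (-210, -494) mod (ℚ^×)²; places V = {2, 3, 5, 7, 11, 13, 19, ∞}.
(a,b)_∞: sgn(-210)=−, sgn(-494)=−, so -1.
(a,b)_19: α=2, u≡12; β=5, v≡3 (mod 19); (12|19)=-1, (3|19)=-1; sign (−1)^0·-1^5·-1^2 = -1.
(a,b)_5: α=1, u≡2; β=0, v≡4 (mod 5); (2|5)=-1, (4|5)=+1; sign (−1)^0·-1^0·+1^1 = +1.
(a,b)_13: α=2, u≡7; β=5, v≡4 (mod 13); (7|13)=-1, (4|13)=+1; sign (−1)^0·-1^5·+1^2 = -1.
(a,b)_11: α=2, u≡2; β=0, v≡9 (mod 11); (2|11)=-1, (9|11)=+1; sign (−1)^0·-1^0·+1^2 = +1.
(a,b)_7: α=-1, u≡6; β=2, v≡6 (mod 7); (6|7)=-1, (6|7)=-1; sign (−1)^0·-1^2·-1^-1 = -1.
(a,b)_2: α=3, β=5; u≡7, v≡1 (mod 8); ε(u)ε(v)=1·0, αω(v)=3·0, βω(u)=5·0; sum ≡ 0  ⇒  +1.
(a,b)_3: α=1, u≡2; β=4, v≡1 (mod 3); (2|3)=-1, (1|3)=+1; sign (−1)^0·-1^4·+1^1 = +1.
(-210, -494 / ℚ) ramifies at {7, 13, 19, ∞}: a division algebra.

[7, 13, 19, inf]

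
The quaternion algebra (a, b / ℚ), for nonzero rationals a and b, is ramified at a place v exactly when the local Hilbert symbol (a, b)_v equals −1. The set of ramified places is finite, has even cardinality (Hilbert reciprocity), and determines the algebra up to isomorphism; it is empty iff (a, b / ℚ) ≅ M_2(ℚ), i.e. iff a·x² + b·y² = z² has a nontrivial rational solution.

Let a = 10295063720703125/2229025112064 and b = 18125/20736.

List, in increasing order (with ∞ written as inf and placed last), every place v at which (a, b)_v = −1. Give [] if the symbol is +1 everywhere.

(a, b) ≡ (50141, 29) mod (ℚ^×)²; places V = {2, 3, 5, 7, 13, 19, 29, ∞}.
(a,b)_13: α=1, u≡12; β=0, v≡3 (mod 13); (12|13)=+1, (3|13)=+1; sign (−1)^0·+1^0·+1^1 = +1.
(a,b)_3: α=-12, u≡2; β=-4, v≡2 (mod 3); (2|3)=-1, (2|3)=-1; sign (−1)^0·-1^-4·-1^-12 = +1.
(a,b)_7: α=1, u≡1; β=0, v≡1 (mod 7); (1|7)=+1, (1|7)=+1; sign (−1)^0·+1^0·+1^1 = +1.
(a,b)_19: α=1, u≡16; β=0, v≡8 (mod 19); (16|19)=+1, (8|19)=-1; sign (−1)^0·+1^0·-1^1 = -1.
(a,b)_5: α=12, u≡4; β=4, v≡4 (mod 5); (4|5)=+1, (4|5)=+1; sign (−1)^0·+1^4·+1^12 = +1.
(a,b)_29: α=3, u≡11; β=1, v≡16 (mod 29); (11|29)=-1, (16|29)=+1; sign (−1)^0·-1^1·+1^3 = -1.
(a,b)_∞: sgn(50141)=+, sgn(29)=+, so +1.
(a,b)_2: α=-22, β=-8; u≡5, v≡5 (mod 8); ε(u)ε(v)=0·0, αω(v)=-22·1, βω(u)=-8·1; sum ≡ 0  ⇒  +1.
Ram(50141, 29) = {19, 29}; no ℚ_19-point on the conic.

[19, 29]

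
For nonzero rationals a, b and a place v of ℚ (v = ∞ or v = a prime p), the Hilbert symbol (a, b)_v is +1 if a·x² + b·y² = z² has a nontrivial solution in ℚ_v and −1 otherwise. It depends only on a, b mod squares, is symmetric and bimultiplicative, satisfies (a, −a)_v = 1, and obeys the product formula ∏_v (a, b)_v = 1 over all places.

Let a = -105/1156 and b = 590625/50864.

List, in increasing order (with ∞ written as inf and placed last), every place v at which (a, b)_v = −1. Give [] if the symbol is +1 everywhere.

[2, 3]

Mod squares: a ≡ -105, b ≡ 1155. Check v ∈ {∞, 2, 3, 5, 7, 11, 17}.
v=17: a=17^-2·(≡12), b=17^-2·(≡16) mod 17; (12|17)=-1, (16|17)=+1; (−1)^{-2·-2·8}·(-1)^-2·(+1)^-2 = +1.
v=7: a=7^1·(≡6), b=7^1·(≡2) mod 7; (6|7)=-1, (2|7)=+1; (−1)^{1·1·3}·(-1)^1·(+1)^1 = +1.
v=5: a=5^1·(≡4), b=5^5·(≡1) mod 5; (4|5)=+1, (1|5)=+1; (−1)^{1·5·2}·(+1)^5·(+1)^1 = +1.
v=11: a=11^0·(≡5), b=11^-1·(≡6) mod 11; (5|11)=+1, (6|11)=-1; (−1)^{0·-1·5}·(+1)^-1·(-1)^0 = +1.
v=3: a=3^1·(≡1), b=3^3·(≡1) mod 3; (1|3)=+1, (1|3)=+1; (−1)^{1·3·1}·(+1)^3·(+1)^1 = -1.
v=∞: -105 < 0 and 1155 > 0  ⇒  (a,b)_∞ = +1.
v=2: v_2(a)=-2, v_2(b)=-4; units ≡ 7, 3 (mod 8); ε·ε+αω+βω = 1·1+-2·1+-4·0 ≡ 1  ⇒  (a,b)_2 = -1.
Ram(-105, 1155) = {2, 3}; no ℚ_2-point on the conic.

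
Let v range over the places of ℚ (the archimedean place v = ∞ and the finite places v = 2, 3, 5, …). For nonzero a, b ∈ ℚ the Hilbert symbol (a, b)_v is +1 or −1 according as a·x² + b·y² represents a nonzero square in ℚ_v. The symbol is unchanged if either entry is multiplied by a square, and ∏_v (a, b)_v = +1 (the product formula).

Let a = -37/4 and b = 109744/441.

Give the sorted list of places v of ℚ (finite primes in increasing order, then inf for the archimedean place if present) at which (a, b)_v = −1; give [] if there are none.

Mod squares: a ≡ -37, b ≡ 19. Check v ∈ {∞, 2, 3, 7, 19, 37}.
v=37: a=37^1·(≡9), b=37^0·(≡24) mod 37; (9|37)=+1, (24|37)=-1; (−1)^{1·0·18}·(+1)^0·(-1)^1 = -1.
v=7: a=7^0·(≡3), b=7^-2·(≡6) mod 7; (3|7)=-1, (6|7)=-1; (−1)^{0·-2·3}·(-1)^-2·(-1)^0 = +1.
v=∞: -37 < 0 and 19 > 0  ⇒  (a,b)_∞ = +1.
v=2: v_2(a)=-2, v_2(b)=4; units ≡ 3, 3 (mod 8); ε·ε+αω+βω = 1·1+-2·1+4·1 ≡ 1  ⇒  (a,b)_2 = -1.
v=3: a=3^0·(≡2), b=3^-2·(≡1) mod 3; (2|3)=-1, (1|3)=+1; (−1)^{0·-2·1}·(-1)^-2·(+1)^0 = +1.
v=19: a=19^0·(≡5), b=19^3·(≡4) mod 19; (5|19)=+1, (4|19)=+1; (−1)^{0·3·9}·(+1)^3·(+1)^0 = +1.
|Ram(-37, 19)| = 2, even; anisotropic at {2, 37}.

[2, 37]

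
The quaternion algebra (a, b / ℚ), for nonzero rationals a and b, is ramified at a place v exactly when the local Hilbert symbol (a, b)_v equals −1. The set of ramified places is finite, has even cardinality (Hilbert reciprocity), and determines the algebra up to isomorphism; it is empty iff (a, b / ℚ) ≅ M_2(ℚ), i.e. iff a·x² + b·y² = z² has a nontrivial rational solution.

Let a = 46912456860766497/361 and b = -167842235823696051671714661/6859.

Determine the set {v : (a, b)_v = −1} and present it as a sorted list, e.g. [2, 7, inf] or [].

Mod squares: a ≡ 17, b ≡ -8151. Check v ∈ {∞, 2, 3, 7, 11, 13, 17, 19}.
v=2: v_2(a)=0, v_2(b)=0; units ≡ 1, 1 (mod 8); ε·ε+αω+βω = 0·0+0·0+0·0 ≡ 0  ⇒  (a,b)_2 = +1.
v=7: a=7^8·(≡5), b=7^12·(≡2) mod 7; (5|7)=-1, (2|7)=+1; (−1)^{8·12·3}·(-1)^12·(+1)^8 = +1.
v=11: a=11^2·(≡2), b=11^3·(≡2) mod 11; (2|11)=-1, (2|11)=-1; (−1)^{2·3·5}·(-1)^3·(-1)^2 = -1.
v=17: a=17^3·(≡15), b=17^2·(≡9) mod 17; (15|17)=+1, (9|17)=+1; (−1)^{3·2·8}·(+1)^2·(+1)^3 = +1.
v=13: a=13^2·(≡12), b=13^3·(≡3) mod 13; (12|13)=+1, (3|13)=+1; (−1)^{2·3·6}·(+1)^3·(+1)^2 = +1.
v=3: a=3^4·(≡2), b=3^15·(≡1) mod 3; (2|3)=-1, (1|3)=+1; (−1)^{4·15·1}·(-1)^15·(+1)^4 = -1.
v=19: a=19^-2·(≡4), b=19^-3·(≡13) mod 19; (4|19)=+1, (13|19)=-1; (−1)^{-2·-3·9}·(+1)^-3·(-1)^-2 = +1.
v=∞: 17 > 0 and -8151 < 0  ⇒  (a,b)_∞ = +1.
Ram(17, -8151) = {3, 11}; no ℚ_3-point on the conic.

[3, 11]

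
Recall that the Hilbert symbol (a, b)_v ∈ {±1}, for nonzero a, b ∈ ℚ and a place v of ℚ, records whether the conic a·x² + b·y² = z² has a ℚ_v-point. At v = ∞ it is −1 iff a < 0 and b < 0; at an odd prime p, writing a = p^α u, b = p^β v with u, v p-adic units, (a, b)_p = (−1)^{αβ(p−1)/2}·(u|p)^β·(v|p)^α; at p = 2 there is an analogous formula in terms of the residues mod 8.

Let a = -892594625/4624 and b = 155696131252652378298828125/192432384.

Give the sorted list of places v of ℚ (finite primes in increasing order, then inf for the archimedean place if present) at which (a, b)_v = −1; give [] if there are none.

[5, 29, 31, 37]

(a, b) ≡ (-211265, 7816805) mod (ℚ^×)²; places V = {2, 3, 5, 13, 17, 29, 31, 37, 47, ∞}.
(a,b)_17: α=-2, u≡3; β=-4, v≡8 (mod 17); (3|17)=-1, (8|17)=+1; sign (−1)^0·-1^-4·+1^-2 = +1.
(a,b)_29: α=1, u≡22; β=3, v≡18 (mod 29); (22|29)=+1, (18|29)=-1; sign (−1)^0·+1^3·-1^1 = -1.
(a,b)_47: α=1, u≡24; β=3, v≡11 (mod 47); (24|47)=+1, (11|47)=-1; sign (−1)^1·+1^3·-1^1 = +1.
(a,b)_3: α=0, u≡1; β=-2, v≡2 (mod 3); (1|3)=+1, (2|3)=-1; sign (−1)^0·+1^-2·-1^0 = +1.
(a,b)_31: α=1, u≡9; β=3, v≡8 (mod 31); (9|31)=+1, (8|31)=+1; sign (−1)^1·+1^3·+1^1 = -1.
(a,b)_13: α=2, u≡6; β=4, v≡3 (mod 13); (6|13)=-1, (3|13)=+1; sign (−1)^0·-1^4·+1^2 = +1.
(a,b)_2: α=-4, β=-8; u≡7, v≡5 (mod 8); ε(u)ε(v)=1·0, αω(v)=-4·1, βω(u)=-8·0; sum ≡ 0  ⇒  +1.
(a,b)_37: α=0, u≡2; β=1, v≡2 (mod 37); (2|37)=-1, (2|37)=-1; sign (−1)^0·-1^1·-1^0 = -1.
(a,b)_∞: sgn(-211265)=−, sgn(7816805)=+, so +1.
(a,b)_5: α=3, u≡2; β=9, v≡1 (mod 5); (2|5)=-1, (1|5)=+1; sign (−1)^0·-1^9·+1^3 = -1.
(-211265, 7816805 / ℚ) ramifies at {5, 29, 31, 37}: a division algebra.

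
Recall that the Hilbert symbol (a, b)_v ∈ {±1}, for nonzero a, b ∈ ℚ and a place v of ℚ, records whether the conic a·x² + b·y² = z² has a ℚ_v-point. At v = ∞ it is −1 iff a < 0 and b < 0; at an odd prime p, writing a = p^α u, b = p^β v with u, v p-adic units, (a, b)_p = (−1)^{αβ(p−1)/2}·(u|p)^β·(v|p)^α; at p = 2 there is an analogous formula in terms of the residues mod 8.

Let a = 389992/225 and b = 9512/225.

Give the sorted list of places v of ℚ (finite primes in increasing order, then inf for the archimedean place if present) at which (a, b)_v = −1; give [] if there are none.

[29, 41]

(a, b) ≡ (58, 2378) mod (ℚ^×)²; places V = {2, 3, 5, 29, 41, ∞}.
(a,b)_41: α=2, u≡28; β=1, v≡28 (mod 41); (28|41)=-1, (28|41)=-1; sign (−1)^0·-1^1·-1^2 = -1.
(a,b)_∞: sgn(58)=+, sgn(2378)=+, so +1.
(a,b)_3: α=-2, u≡1; β=-2, v≡2 (mod 3); (1|3)=+1, (2|3)=-1; sign (−1)^0·+1^-2·-1^-2 = +1.
(a,b)_5: α=-2, u≡3; β=-2, v≡3 (mod 5); (3|5)=-1, (3|5)=-1; sign (−1)^0·-1^-2·-1^-2 = +1.
(a,b)_29: α=1, u≡26; β=1, v≡7 (mod 29); (26|29)=-1, (7|29)=+1; sign (−1)^0·-1^1·+1^1 = -1.
(a,b)_2: α=3, β=3; u≡5, v≡5 (mod 8); ε(u)ε(v)=0·0, αω(v)=3·1, βω(u)=3·1; sum ≡ 0  ⇒  +1.
|Ram(58, 2378)| = 2, even; anisotropic at {29, 41}.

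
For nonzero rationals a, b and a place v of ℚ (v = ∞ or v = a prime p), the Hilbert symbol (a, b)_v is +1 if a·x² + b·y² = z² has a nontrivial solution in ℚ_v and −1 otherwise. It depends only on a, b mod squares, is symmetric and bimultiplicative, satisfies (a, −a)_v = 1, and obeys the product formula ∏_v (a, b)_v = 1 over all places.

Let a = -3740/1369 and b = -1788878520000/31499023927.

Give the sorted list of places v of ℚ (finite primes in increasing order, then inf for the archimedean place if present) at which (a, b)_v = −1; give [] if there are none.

(a, b) ≡ (-935, -21) mod (ℚ^×)²; places V = {2, 3, 5, 7, 11, 13, 17, 37, ∞}.
(a,b)_17: α=1, u≡2; β=0, v≡9 (mod 17); (2|17)=+1, (9|17)=+1; sign (−1)^0·+1^0·+1^1 = +1.
(a,b)_5: α=1, u≡3; β=4, v≡4 (mod 5); (3|5)=-1, (4|5)=+1; sign (−1)^0·-1^4·+1^1 = +1.
(a,b)_11: α=1, u≡9; β=2, v≡4 (mod 11); (9|11)=+1, (4|11)=+1; sign (−1)^0·+1^2·+1^1 = +1.
(a,b)_∞: sgn(-935)=−, sgn(-21)=−, so -1.
(a,b)_2: α=2, β=6; u≡1, v≡3 (mod 8); ε(u)ε(v)=0·1, αω(v)=2·1, βω(u)=6·0; sum ≡ 0  ⇒  +1.
(a,b)_13: α=0, u≡1; β=2, v≡11 (mod 13); (1|13)=+1, (11|13)=-1; sign (−1)^0·+1^2·-1^0 = +1.
(a,b)_37: α=-2, u≡34; β=-4, v≡16 (mod 37); (34|37)=+1, (16|37)=+1; sign (−1)^0·+1^-4·+1^-2 = +1.
(a,b)_7: α=0, u≡3; β=-5, v≡1 (mod 7); (3|7)=-1, (1|7)=+1; sign (−1)^0·-1^-5·+1^0 = -1.
(a,b)_3: α=0, u≡1; β=7, v≡2 (mod 3); (1|3)=+1, (2|3)=-1; sign (−1)^0·+1^7·-1^0 = +1.
Ram(-935, -21) = {7, ∞}; no ℚ_7-point on the conic.

[7, inf]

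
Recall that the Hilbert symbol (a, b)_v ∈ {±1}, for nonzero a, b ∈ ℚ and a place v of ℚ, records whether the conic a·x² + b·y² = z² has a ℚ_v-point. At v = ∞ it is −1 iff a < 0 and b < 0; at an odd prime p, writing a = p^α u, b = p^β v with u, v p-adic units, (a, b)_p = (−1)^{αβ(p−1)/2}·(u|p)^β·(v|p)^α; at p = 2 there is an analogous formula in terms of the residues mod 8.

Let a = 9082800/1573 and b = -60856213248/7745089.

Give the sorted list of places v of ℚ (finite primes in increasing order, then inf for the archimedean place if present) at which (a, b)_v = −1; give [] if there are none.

Mod squares: a ≡ 39, b ≡ -87. Check v ∈ {∞, 2, 3, 5, 11, 13, 19, 23, 29}.
v=11: a=11^-2·(≡6), b=11^-4·(≡5) mod 11; (6|11)=-1, (5|11)=+1; (−1)^{-2·-4·5}·(-1)^-4·(+1)^-2 = +1.
v=∞: 39 > 0 and -87 < 0  ⇒  (a,b)_∞ = +1.
v=13: a=13^-1·(≡3), b=13^0·(≡1) mod 13; (3|13)=+1, (1|13)=+1; (−1)^{-1·0·6}·(+1)^0·(+1)^-1 = +1.
v=5: a=5^2·(≡4), b=5^0·(≡3) mod 5; (4|5)=+1, (3|5)=-1; (−1)^{2·0·2}·(+1)^0·(-1)^2 = +1.
v=3: a=3^3·(≡1), b=3^3·(≡1) mod 3; (1|3)=+1, (1|3)=+1; (−1)^{3·3·1}·(+1)^3·(+1)^3 = -1.
v=19: a=19^0·(≡9), b=19^2·(≡2) mod 19; (9|19)=+1, (2|19)=-1; (−1)^{0·2·9}·(+1)^2·(-1)^0 = +1.
v=2: v_2(a)=4, v_2(b)=8; units ≡ 7, 1 (mod 8); ε·ε+αω+βω = 1·0+4·0+8·0 ≡ 0  ⇒  (a,b)_2 = +1.
v=29: a=29^2·(≡10), b=29^3·(≡15) mod 29; (10|29)=-1, (15|29)=-1; (−1)^{2·3·14}·(-1)^3·(-1)^2 = -1.
v=23: a=23^0·(≡6), b=23^-2·(≡21) mod 23; (6|23)=+1, (21|23)=-1; (−1)^{0·-2·11}·(+1)^-2·(-1)^0 = +1.
|Ram(39, -87)| = 2, even; anisotropic at {3, 29}.

[3, 29]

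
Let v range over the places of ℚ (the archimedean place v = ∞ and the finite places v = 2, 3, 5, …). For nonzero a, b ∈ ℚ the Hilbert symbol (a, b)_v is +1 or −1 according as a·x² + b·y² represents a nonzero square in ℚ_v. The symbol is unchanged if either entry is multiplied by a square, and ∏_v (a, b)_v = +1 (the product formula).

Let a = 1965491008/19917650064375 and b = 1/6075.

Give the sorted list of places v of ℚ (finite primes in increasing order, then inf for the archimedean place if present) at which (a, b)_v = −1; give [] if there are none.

(a, b) ≡ (91, 3) mod (ℚ^×)²; places V = {2, 3, 5, 7, 13, 17, 29, 53, ∞}.
(a,b)_53: α=2, u≡24; β=0, v≡45 (mod 53); (24|53)=+1, (45|53)=-1; sign (−1)^0·+1^0·-1^2 = +1.
(a,b)_3: α=-8, u≡1; β=-5, v≡1 (mod 3); (1|3)=+1, (1|3)=+1; sign (−1)^0·+1^-5·+1^-8 = +1.
(a,b)_5: α=-4, u≡1; β=-2, v≡2 (mod 5); (1|5)=+1, (2|5)=-1; sign (−1)^0·+1^-2·-1^-4 = +1.
(a,b)_29: α=2, u≡6; β=0, v≡27 (mod 29); (6|29)=+1, (27|29)=-1; sign (−1)^0·+1^0·-1^2 = +1.
(a,b)_13: α=1, u≡11; β=0, v≡10 (mod 13); (11|13)=-1, (10|13)=+1; sign (−1)^0·-1^0·+1^1 = +1.
(a,b)_17: α=-2, u≡7; β=0, v≡3 (mod 17); (7|17)=-1, (3|17)=-1; sign (−1)^0·-1^0·-1^-2 = +1.
(a,b)_7: α=-5, u≡5; β=0, v≡6 (mod 7); (5|7)=-1, (6|7)=-1; sign (−1)^0·-1^0·-1^-5 = -1.
(a,b)_2: α=6, β=0; u≡3, v≡3 (mod 8); ε(u)ε(v)=1·1, αω(v)=6·1, βω(u)=0·1; sum ≡ 1  ⇒  -1.
(a,b)_∞: sgn(91)=+, sgn(3)=+, so +1.
(91, 3 / ℚ) ramifies at {2, 7}: a division algebra.

[2, 7]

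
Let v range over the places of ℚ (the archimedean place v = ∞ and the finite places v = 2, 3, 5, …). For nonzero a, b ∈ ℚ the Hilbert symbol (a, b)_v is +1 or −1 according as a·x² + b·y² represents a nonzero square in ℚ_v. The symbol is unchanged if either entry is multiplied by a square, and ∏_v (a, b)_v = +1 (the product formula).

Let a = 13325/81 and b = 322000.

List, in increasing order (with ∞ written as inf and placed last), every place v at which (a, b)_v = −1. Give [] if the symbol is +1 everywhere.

Mod squares: a ≡ 533, b ≡ 805. Check v ∈ {∞, 2, 3, 5, 7, 13, 23, 41}.
v=5: a=5^2·(≡3), b=5^3·(≡1) mod 5; (3|5)=-1, (1|5)=+1; (−1)^{2·3·2}·(-1)^3·(+1)^2 = -1.
v=41: a=41^1·(≡3), b=41^0·(≡27) mod 41; (3|41)=-1, (27|41)=-1; (−1)^{1·0·20}·(-1)^0·(-1)^1 = -1.
v=13: a=13^1·(≡8), b=13^0·(≡3) mod 13; (8|13)=-1, (3|13)=+1; (−1)^{1·0·6}·(-1)^0·(+1)^1 = +1.
v=∞: 533 > 0 and 805 > 0  ⇒  (a,b)_∞ = +1.
v=2: v_2(a)=0, v_2(b)=4; units ≡ 5, 5 (mod 8); ε·ε+αω+βω = 0·0+0·1+4·1 ≡ 0  ⇒  (a,b)_2 = +1.
v=3: a=3^-4·(≡2), b=3^0·(≡1) mod 3; (2|3)=-1, (1|3)=+1; (−1)^{-4·0·1}·(-1)^0·(+1)^-4 = +1.
v=23: a=23^0·(≡16), b=23^1·(≡16) mod 23; (16|23)=+1, (16|23)=+1; (−1)^{0·1·11}·(+1)^1·(+1)^0 = +1.
v=7: a=7^0·(≡1), b=7^1·(≡3) mod 7; (1|7)=+1, (3|7)=-1; (−1)^{0·1·3}·(+1)^1·(-1)^0 = +1.
Ram(533, 805) = {5, 41}; no ℚ_5-point on the conic.

[5, 41]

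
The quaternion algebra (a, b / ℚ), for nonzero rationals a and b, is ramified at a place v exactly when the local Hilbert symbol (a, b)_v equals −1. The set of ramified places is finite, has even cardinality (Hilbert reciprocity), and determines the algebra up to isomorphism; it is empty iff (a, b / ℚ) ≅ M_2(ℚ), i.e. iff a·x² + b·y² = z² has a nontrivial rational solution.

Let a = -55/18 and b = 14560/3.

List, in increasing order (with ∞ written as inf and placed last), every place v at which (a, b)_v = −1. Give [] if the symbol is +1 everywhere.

[2, 5, 11, 13]

(a, b) ≡ (-110, 2730) mod (ℚ^×)²; places V = {2, 3, 5, 7, 11, 13, ∞}.
(a,b)_∞: sgn(-110)=−, sgn(2730)=+, so +1.
(a,b)_7: α=0, u≡2; β=1, v≡5 (mod 7); (2|7)=+1, (5|7)=-1; sign (−1)^0·+1^1·-1^0 = +1.
(a,b)_11: α=1, u≡4; β=0, v≡6 (mod 11); (4|11)=+1, (6|11)=-1; sign (−1)^0·+1^0·-1^1 = -1.
(a,b)_13: α=0, u≡2; β=1, v≡5 (mod 13); (2|13)=-1, (5|13)=-1; sign (−1)^0·-1^1·-1^0 = -1.
(a,b)_3: α=-2, u≡1; β=-1, v≡1 (mod 3); (1|3)=+1, (1|3)=+1; sign (−1)^0·+1^-1·+1^-2 = +1.
(a,b)_2: α=-1, β=5; u≡1, v≡5 (mod 8); ε(u)ε(v)=0·0, αω(v)=-1·1, βω(u)=5·0; sum ≡ 1  ⇒  -1.
(a,b)_5: α=1, u≡3; β=1, v≡4 (mod 5); (3|5)=-1, (4|5)=+1; sign (−1)^0·-1^1·+1^1 = -1.
Ram(-110, 2730) = {2, 5, 11, 13}; no ℚ_2-point on the conic.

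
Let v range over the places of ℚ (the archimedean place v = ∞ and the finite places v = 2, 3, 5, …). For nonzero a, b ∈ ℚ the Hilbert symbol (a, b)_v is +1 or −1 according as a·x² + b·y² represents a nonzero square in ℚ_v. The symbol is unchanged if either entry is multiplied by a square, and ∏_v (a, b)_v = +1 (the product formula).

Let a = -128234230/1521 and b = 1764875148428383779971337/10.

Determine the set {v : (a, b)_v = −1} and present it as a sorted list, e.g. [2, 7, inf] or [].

(a, b) ≡ (-93670, 15358039530) mod (ℚ^×)²; places V = {2, 3, 5, 7, 11, 13, 17, 19, 29, 31, 37, 41, 43, 47, ∞}.
(a,b)_43: α=0, u≡7; β=1, v≡26 (mod 43); (7|43)=-1, (26|43)=-1; sign (−1)^0·-1^1·-1^0 = -1.
(a,b)_41: α=0, u≡19; β=1, v≡21 (mod 41); (19|41)=-1, (21|41)=+1; sign (−1)^0·-1^1·+1^0 = -1.
(a,b)_11: α=0, u≡10; β=2, v≡5 (mod 11); (10|11)=-1, (5|11)=+1; sign (−1)^0·-1^2·+1^0 = +1.
(a,b)_5: α=1, u≡4; β=-1, v≡1 (mod 5); (4|5)=+1, (1|5)=+1; sign (−1)^0·+1^-1·+1^1 = +1.
(a,b)_2: α=1, β=-1; u≡5, v≡5 (mod 8); ε(u)ε(v)=0·0, αω(v)=1·1, βω(u)=-1·1; sum ≡ 0  ⇒  +1.
(a,b)_7: α=0, u≡1; β=2, v≡4 (mod 7); (1|7)=+1, (4|7)=+1; sign (−1)^0·+1^2·+1^0 = +1.
(a,b)_37: α=2, u≡22; β=0, v≡32 (mod 37); (22|37)=-1, (32|37)=-1; sign (−1)^0·-1^0·-1^2 = +1.
(a,b)_13: α=-2, u≡5; β=0, v≡5 (mod 13); (5|13)=-1, (5|13)=-1; sign (−1)^0·-1^0·-1^-2 = +1.
(a,b)_19: α=1, u≡10; β=3, v≡15 (mod 19); (10|19)=-1, (15|19)=-1; sign (−1)^1·-1^3·-1^1 = -1.
(a,b)_∞: sgn(-93670)=−, sgn(15358039530)=+, so +1.
(a,b)_29: α=1, u≡15; β=3, v≡17 (mod 29); (15|29)=-1, (17|29)=-1; sign (−1)^0·-1^3·-1^1 = +1.
(a,b)_3: α=-2, u≡2; β=1, v≡2 (mod 3); (2|3)=-1, (2|3)=-1; sign (−1)^0·-1^1·-1^-2 = -1.
(a,b)_31: α=0, u≡30; β=1, v≡10 (mod 31); (30|31)=-1, (10|31)=+1; sign (−1)^0·-1^1·+1^0 = -1.
(a,b)_47: α=0, u≡28; β=2, v≡36 (mod 47); (28|47)=+1, (36|47)=+1; sign (−1)^0·+1^2·+1^0 = +1.
(a,b)_17: α=1, u≡2; β=3, v≡3 (mod 17); (2|17)=+1, (3|17)=-1; sign (−1)^0·+1^3·-1^1 = -1.
|Ram(-93670, 15358039530)| = 6, even; anisotropic at {3, 17, 19, 31, 41, 43}.

[3, 17, 19, 31, 41, 43]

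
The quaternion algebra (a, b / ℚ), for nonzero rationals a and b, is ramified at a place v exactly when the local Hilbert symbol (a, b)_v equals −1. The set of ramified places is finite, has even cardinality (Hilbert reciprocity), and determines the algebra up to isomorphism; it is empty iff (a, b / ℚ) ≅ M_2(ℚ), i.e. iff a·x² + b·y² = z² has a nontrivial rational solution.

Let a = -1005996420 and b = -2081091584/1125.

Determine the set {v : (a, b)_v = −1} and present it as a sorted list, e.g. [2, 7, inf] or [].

(a, b) ≡ (-230945, -20995) mod (ℚ^×)²; places V = {2, 3, 5, 11, 13, 17, 19, ∞}.
(a,b)_2: α=2, β=12; u≡7, v≡5 (mod 8); ε(u)ε(v)=1·0, αω(v)=2·1, βω(u)=12·0; sum ≡ 0  ⇒  +1.
(a,b)_11: α=3, u≡1; β=2, v≡4 (mod 11); (1|11)=+1, (4|11)=+1; sign (−1)^0·+1^2·+1^3 = +1.
(a,b)_17: α=1, u≡9; β=1, v≡6 (mod 17); (9|17)=+1, (6|17)=-1; sign (−1)^0·+1^1·-1^1 = -1.
(a,b)_5: α=1, u≡1; β=-3, v≡4 (mod 5); (1|5)=+1, (4|5)=+1; sign (−1)^0·+1^-3·+1^1 = +1.
(a,b)_13: α=1, u≡6; β=1, v≡3 (mod 13); (6|13)=-1, (3|13)=+1; sign (−1)^0·-1^1·+1^1 = -1.
(a,b)_19: α=1, u≡6; β=1, v≡16 (mod 19); (6|19)=+1, (16|19)=+1; sign (−1)^1·+1^1·+1^1 = -1.
(a,b)_3: α=2, u≡1; β=-2, v≡2 (mod 3); (1|3)=+1, (2|3)=-1; sign (−1)^0·+1^-2·-1^2 = +1.
(a,b)_∞: sgn(-230945)=−, sgn(-20995)=−, so -1.
|Ram(-230945, -20995)| = 4, even; anisotropic at {13, 17, 19, ∞}.

[13, 17, 19, inf]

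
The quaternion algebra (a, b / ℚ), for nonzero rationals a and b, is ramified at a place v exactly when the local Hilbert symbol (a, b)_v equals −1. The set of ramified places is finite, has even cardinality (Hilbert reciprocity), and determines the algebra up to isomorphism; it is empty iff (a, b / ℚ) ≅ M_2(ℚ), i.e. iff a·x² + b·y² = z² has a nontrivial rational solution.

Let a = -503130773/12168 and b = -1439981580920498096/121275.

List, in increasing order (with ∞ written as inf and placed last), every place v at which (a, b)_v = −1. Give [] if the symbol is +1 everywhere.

Mod squares: a ≡ -874, b ≡ -3289. Check v ∈ {∞, 2, 3, 5, 7, 11, 13, 19, 23, 29, 37}.
v=13: a=13^-2·(≡9), b=13^1·(≡11) mod 13; (9|13)=+1, (11|13)=-1; (−1)^{-2·1·6}·(+1)^1·(-1)^-2 = +1.
v=23: a=23^1·(≡3), b=23^3·(≡13) mod 23; (3|23)=+1, (13|23)=+1; (−1)^{1·3·11}·(+1)^3·(+1)^1 = -1.
v=2: v_2(a)=-3, v_2(b)=4; units ≡ 3, 7 (mod 8); ε·ε+αω+βω = 1·1+-3·0+4·1 ≡ 1  ⇒  (a,b)_2 = -1.
v=29: a=29^2·(≡1), b=29^2·(≡10) mod 29; (1|29)=+1, (10|29)=-1; (−1)^{2·2·14}·(+1)^2·(-1)^2 = +1.
v=19: a=19^1·(≡7), b=19^2·(≡11) mod 19; (7|19)=+1, (11|19)=+1; (−1)^{1·2·9}·(+1)^2·(+1)^1 = +1.
v=11: a=11^0·(≡10), b=11^-1·(≡1) mod 11; (10|11)=-1, (1|11)=+1; (−1)^{0·-1·5}·(-1)^-1·(+1)^0 = -1.
v=5: a=5^0·(≡4), b=5^-2·(≡4) mod 5; (4|5)=+1, (4|5)=+1; (−1)^{0·-2·2}·(+1)^-2·(+1)^0 = +1.
v=7: a=7^0·(≡1), b=7^-2·(≡4) mod 7; (1|7)=+1, (4|7)=+1; (−1)^{0·-2·3}·(+1)^-2·(+1)^0 = +1.
v=37: a=37^2·(≡14), b=37^4·(≡28) mod 37; (14|37)=-1, (28|37)=+1; (−1)^{2·4·18}·(-1)^4·(+1)^2 = +1.
v=3: a=3^-2·(≡2), b=3^-2·(≡2) mod 3; (2|3)=-1, (2|3)=-1; (−1)^{-2·-2·1}·(-1)^-2·(-1)^-2 = +1.
v=∞: -874 < 0 and -3289 < 0  ⇒  (a,b)_∞ = -1.
Ram(-874, -3289) = {2, 11, 23, ∞}; no ℚ_2-point on the conic.

[2, 11, 23, inf]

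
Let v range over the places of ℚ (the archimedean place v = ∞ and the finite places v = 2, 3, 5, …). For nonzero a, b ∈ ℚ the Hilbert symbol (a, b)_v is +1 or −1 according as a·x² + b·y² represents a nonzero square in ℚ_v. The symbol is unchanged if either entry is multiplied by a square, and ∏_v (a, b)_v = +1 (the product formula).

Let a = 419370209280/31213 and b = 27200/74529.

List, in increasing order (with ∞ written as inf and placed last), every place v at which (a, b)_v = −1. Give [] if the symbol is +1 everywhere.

Mod squares: a ≡ 279565, b ≡ 17. Check v ∈ {∞, 2, 3, 5, 7, 11, 13, 17, 23}.
v=17: a=17^1·(≡10), b=17^1·(≡2) mod 17; (10|17)=-1, (2|17)=+1; (−1)^{1·1·8}·(-1)^1·(+1)^1 = -1.
v=5: a=5^1·(≡2), b=5^2·(≡2) mod 5; (2|5)=-1, (2|5)=-1; (−1)^{1·2·2}·(-1)^2·(-1)^1 = -1.
v=3: a=3^2·(≡1), b=3^-2·(≡2) mod 3; (1|3)=+1, (2|3)=-1; (−1)^{2·-2·1}·(+1)^-2·(-1)^2 = +1.
v=∞: 279565 > 0 and 17 > 0  ⇒  (a,b)_∞ = +1.
v=13: a=13^-1·(≡1), b=13^-2·(≡9) mod 13; (1|13)=+1, (9|13)=+1; (−1)^{-1·-2·6}·(+1)^-2·(+1)^-1 = +1.
v=23: a=23^3·(≡20), b=23^0·(≡22) mod 23; (20|23)=-1, (22|23)=-1; (−1)^{3·0·11}·(-1)^0·(-1)^3 = -1.
v=7: a=7^-4·(≡6), b=7^-2·(≡6) mod 7; (6|7)=-1, (6|7)=-1; (−1)^{-4·-2·3}·(-1)^-2·(-1)^-4 = +1.
v=2: v_2(a)=12, v_2(b)=6; units ≡ 5, 1 (mod 8); ε·ε+αω+βω = 0·0+12·0+6·1 ≡ 0  ⇒  (a,b)_2 = +1.
v=11: a=11^1·(≡4), b=11^0·(≡2) mod 11; (4|11)=+1, (2|11)=-1; (−1)^{1·0·5}·(+1)^0·(-1)^1 = -1.
Ram(279565, 17) = {5, 11, 17, 23}; no ℚ_5-point on the conic.

[5, 11, 17, 23]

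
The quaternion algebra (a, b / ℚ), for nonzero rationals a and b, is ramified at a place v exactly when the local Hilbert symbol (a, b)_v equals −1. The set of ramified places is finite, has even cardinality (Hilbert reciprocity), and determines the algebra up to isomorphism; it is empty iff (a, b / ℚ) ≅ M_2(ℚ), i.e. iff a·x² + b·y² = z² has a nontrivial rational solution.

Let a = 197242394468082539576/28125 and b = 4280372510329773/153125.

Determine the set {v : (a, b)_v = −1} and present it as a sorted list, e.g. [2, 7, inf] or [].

(a, b) ≡ (24425830, 8265) mod (ℚ^×)²; places V = {2, 3, 5, 7, 11, 13, 19, 29, 31, ∞}.
(a,b)_11: α=9, u≡1; β=6, v≡5 (mod 11); (1|11)=+1, (5|11)=+1; sign (−1)^0·+1^6·+1^9 = +1.
(a,b)_5: α=-5, u≡4; β=-5, v≡2 (mod 5); (4|5)=+1, (2|5)=-1; sign (−1)^0·+1^-5·-1^-5 = -1.
(a,b)_7: α=2, u≡2; β=-2, v≡6 (mod 7); (2|7)=+1, (6|7)=-1; sign (−1)^0·+1^-2·-1^2 = +1.
(a,b)_19: α=1, u≡11; β=1, v≡16 (mod 19); (11|19)=+1, (16|19)=+1; sign (−1)^1·+1^1·+1^1 = -1.
(a,b)_13: α=1, u≡7; β=2, v≡4 (mod 13); (7|13)=-1, (4|13)=+1; sign (−1)^0·-1^2·+1^1 = +1.
(a,b)_31: α=3, u≡22; β=2, v≡5 (mod 31); (22|31)=-1, (5|31)=+1; sign (−1)^0·-1^2·+1^3 = +1.
(a,b)_3: α=-2, u≡1; β=3, v≡1 (mod 3); (1|3)=+1, (1|3)=+1; sign (−1)^0·+1^3·+1^-2 = +1.
(a,b)_∞: sgn(24425830)=+, sgn(8265)=+, so +1.
(a,b)_2: α=3, β=0; u≡3, v≡1 (mod 8); ε(u)ε(v)=1·0, αω(v)=3·0, βω(u)=0·1; sum ≡ 0  ⇒  +1.
(a,b)_29: α=1, u≡5; β=1, v≡5 (mod 29); (5|29)=+1, (5|29)=+1; sign (−1)^0·+1^1·+1^1 = +1.
|Ram(24425830, 8265)| = 2, even; anisotropic at {5, 19}.

[5, 19]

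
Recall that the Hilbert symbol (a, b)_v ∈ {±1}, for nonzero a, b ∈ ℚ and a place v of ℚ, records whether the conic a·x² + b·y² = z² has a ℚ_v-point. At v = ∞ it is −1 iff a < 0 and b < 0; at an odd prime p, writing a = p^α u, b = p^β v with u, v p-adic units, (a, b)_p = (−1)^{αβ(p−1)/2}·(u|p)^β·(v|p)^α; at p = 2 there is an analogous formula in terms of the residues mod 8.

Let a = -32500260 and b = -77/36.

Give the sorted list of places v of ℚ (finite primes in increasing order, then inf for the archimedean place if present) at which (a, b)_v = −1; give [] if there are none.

Mod squares: a ≡ -902785, b ≡ -77. Check v ∈ {∞, 2, 3, 5, 7, 11, 13, 17, 19, 43}.
v=2: v_2(a)=2, v_2(b)=-2; units ≡ 7, 3 (mod 8); ε·ε+αω+βω = 1·1+2·1+-2·0 ≡ 1  ⇒  (a,b)_2 = -1.
v=13: a=13^1·(≡10), b=13^0·(≡4) mod 13; (10|13)=+1, (4|13)=+1; (−1)^{1·0·6}·(+1)^0·(+1)^1 = +1.
v=7: a=7^0·(≡5), b=7^1·(≡3) mod 7; (5|7)=-1, (3|7)=-1; (−1)^{0·1·3}·(-1)^1·(-1)^0 = -1.
v=11: a=11^0·(≡10), b=11^1·(≡5) mod 11; (10|11)=-1, (5|11)=+1; (−1)^{0·1·5}·(-1)^1·(+1)^0 = -1.
v=∞: -902785 < 0 and -77 < 0  ⇒  (a,b)_∞ = -1.
v=17: a=17^1·(≡6), b=17^0·(≡4) mod 17; (6|17)=-1, (4|17)=+1; (−1)^{1·0·8}·(-1)^0·(+1)^1 = +1.
v=5: a=5^1·(≡3), b=5^0·(≡3) mod 5; (3|5)=-1, (3|5)=-1; (−1)^{1·0·2}·(-1)^0·(-1)^1 = -1.
v=19: a=19^1·(≡11), b=19^0·(≡10) mod 19; (11|19)=+1, (10|19)=-1; (−1)^{1·0·9}·(+1)^0·(-1)^1 = -1.
v=3: a=3^2·(≡2), b=3^-2·(≡1) mod 3; (2|3)=-1, (1|3)=+1; (−1)^{2·-2·1}·(-1)^-2·(+1)^2 = +1.
v=43: a=43^1·(≡34), b=43^0·(≡11) mod 43; (34|43)=-1, (11|43)=+1; (−1)^{1·0·21}·(-1)^0·(+1)^1 = +1.
(-902785, -77 / ℚ) ramifies at {2, 5, 7, 11, 19, ∞}: a division algebra.

[2, 5, 7, 11, 19, inf]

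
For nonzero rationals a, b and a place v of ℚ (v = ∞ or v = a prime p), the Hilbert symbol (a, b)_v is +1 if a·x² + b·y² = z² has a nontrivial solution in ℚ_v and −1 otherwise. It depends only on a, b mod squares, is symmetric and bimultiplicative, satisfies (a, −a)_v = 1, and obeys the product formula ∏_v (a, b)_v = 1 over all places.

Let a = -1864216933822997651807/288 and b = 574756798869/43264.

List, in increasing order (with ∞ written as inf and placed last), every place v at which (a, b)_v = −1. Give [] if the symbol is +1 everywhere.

[2, 13, 41, 43]

(a, b) ≡ (-22126, 58642669) mod (ℚ^×)²; places V = {2, 3, 7, 11, 13, 23, 29, 31, 37, 41, 43, ∞}.
(a,b)_11: α=0, u≡7; β=2, v≡10 (mod 11); (7|11)=-1, (10|11)=-1; sign (−1)^0·-1^2·-1^0 = +1.
(a,b)_7: α=2, u≡4; β=0, v≡2 (mod 7); (4|7)=+1, (2|7)=+1; sign (−1)^0·+1^0·+1^2 = +1.
(a,b)_41: α=2, u≡30; β=1, v≡19 (mod 41); (30|41)=-1, (19|41)=-1; sign (−1)^0·-1^1·-1^2 = -1.
(a,b)_37: α=3, u≡20; β=1, v≡15 (mod 37); (20|37)=-1, (15|37)=-1; sign (−1)^0·-1^1·-1^3 = +1.
(a,b)_31: α=2, u≡18; β=1, v≡11 (mod 31); (18|31)=+1, (11|31)=-1; sign (−1)^0·+1^1·-1^2 = +1.
(a,b)_23: α=1, u≡18; β=0, v≡18 (mod 23); (18|23)=+1, (18|23)=+1; sign (−1)^0·+1^0·+1^1 = +1.
(a,b)_2: α=-5, β=-8; u≡1, v≡5 (mod 8); ε(u)ε(v)=0·0, αω(v)=-5·1, βω(u)=-8·0; sum ≡ 1  ⇒  -1.
(a,b)_43: α=2, u≡26; β=1, v≡24 (mod 43); (26|43)=-1, (24|43)=+1; sign (−1)^0·-1^1·+1^2 = -1.
(a,b)_∞: sgn(-22126)=−, sgn(58642669)=+, so +1.
(a,b)_13: α=1, u≡12; β=-2, v≡5 (mod 13); (12|13)=+1, (5|13)=-1; sign (−1)^0·+1^-2·-1^1 = -1.
(a,b)_29: α=2, u≡1; β=1, v≡5 (mod 29); (1|29)=+1, (5|29)=+1; sign (−1)^0·+1^1·+1^2 = +1.
(a,b)_3: α=-2, u≡2; β=4, v≡1 (mod 3); (2|3)=-1, (1|3)=+1; sign (−1)^0·-1^4·+1^-2 = +1.
Ram(-22126, 58642669) = {2, 13, 41, 43}; no ℚ_2-point on the conic.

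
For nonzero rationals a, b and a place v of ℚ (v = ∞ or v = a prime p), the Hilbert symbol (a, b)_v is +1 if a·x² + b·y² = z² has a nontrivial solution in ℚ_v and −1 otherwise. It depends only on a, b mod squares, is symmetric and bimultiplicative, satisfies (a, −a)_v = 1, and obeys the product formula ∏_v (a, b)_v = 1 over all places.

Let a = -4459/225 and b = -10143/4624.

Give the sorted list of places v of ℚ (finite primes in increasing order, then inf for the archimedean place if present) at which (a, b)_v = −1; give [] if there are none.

[7, inf]

Mod squares: a ≡ -91, b ≡ -23. Check v ∈ {∞, 2, 3, 5, 7, 13, 17, 23}.
v=13: a=13^1·(≡2), b=13^0·(≡4) mod 13; (2|13)=-1, (4|13)=+1; (−1)^{1·0·6}·(-1)^0·(+1)^1 = +1.
v=∞: -91 < 0 and -23 < 0  ⇒  (a,b)_∞ = -1.
v=17: a=17^0·(≡3), b=17^-2·(≡11) mod 17; (3|17)=-1, (11|17)=-1; (−1)^{0·-2·8}·(-1)^-2·(-1)^0 = +1.
v=5: a=5^-2·(≡4), b=5^0·(≡3) mod 5; (4|5)=+1, (3|5)=-1; (−1)^{-2·0·2}·(+1)^0·(-1)^-2 = +1.
v=7: a=7^3·(≡1), b=7^2·(≡6) mod 7; (1|7)=+1, (6|7)=-1; (−1)^{3·2·3}·(+1)^2·(-1)^3 = -1.
v=23: a=23^0·(≡4), b=23^1·(≡19) mod 23; (4|23)=+1, (19|23)=-1; (−1)^{0·1·11}·(+1)^1·(-1)^0 = +1.
v=2: v_2(a)=0, v_2(b)=-4; units ≡ 5, 1 (mod 8); ε·ε+αω+βω = 0·0+0·0+-4·1 ≡ 0  ⇒  (a,b)_2 = +1.
v=3: a=3^-2·(≡2), b=3^2·(≡1) mod 3; (2|3)=-1, (1|3)=+1; (−1)^{-2·2·1}·(-1)^2·(+1)^-2 = +1.
(-91, -23 / ℚ) ramifies at {7, ∞}: a division algebra.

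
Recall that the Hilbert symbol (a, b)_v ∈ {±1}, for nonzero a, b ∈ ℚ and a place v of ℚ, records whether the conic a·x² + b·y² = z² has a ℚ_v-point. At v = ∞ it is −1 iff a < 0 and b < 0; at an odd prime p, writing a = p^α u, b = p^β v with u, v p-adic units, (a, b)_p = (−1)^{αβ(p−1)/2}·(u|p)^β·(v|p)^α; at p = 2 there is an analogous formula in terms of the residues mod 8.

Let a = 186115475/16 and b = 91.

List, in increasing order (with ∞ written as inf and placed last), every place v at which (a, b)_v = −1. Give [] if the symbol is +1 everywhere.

Mod squares: a ≡ 899, b ≡ 91. Check v ∈ {∞, 2, 5, 7, 13, 29, 31}.
v=29: a=29^1·(≡21), b=29^0·(≡4) mod 29; (21|29)=-1, (4|29)=+1; (−1)^{1·0·14}·(-1)^0·(+1)^1 = +1.
v=13: a=13^2·(≡2), b=13^1·(≡7) mod 13; (2|13)=-1, (7|13)=-1; (−1)^{2·1·6}·(-1)^1·(-1)^2 = -1.
v=31: a=31^1·(≡3), b=31^0·(≡29) mod 31; (3|31)=-1, (29|31)=-1; (−1)^{1·0·15}·(-1)^0·(-1)^1 = -1.
v=5: a=5^2·(≡4), b=5^0·(≡1) mod 5; (4|5)=+1, (1|5)=+1; (−1)^{2·0·2}·(+1)^0·(+1)^2 = +1.
v=2: v_2(a)=-4, v_2(b)=0; units ≡ 3, 3 (mod 8); ε·ε+αω+βω = 1·1+-4·1+0·1 ≡ 1  ⇒  (a,b)_2 = -1.
v=∞: 899 > 0 and 91 > 0  ⇒  (a,b)_∞ = +1.
v=7: a=7^2·(≡6), b=7^1·(≡6) mod 7; (6|7)=-1, (6|7)=-1; (−1)^{2·1·3}·(-1)^1·(-1)^2 = -1.
Ram(899, 91) = {2, 7, 13, 31}; no ℚ_2-point on the conic.

[2, 7, 13, 31]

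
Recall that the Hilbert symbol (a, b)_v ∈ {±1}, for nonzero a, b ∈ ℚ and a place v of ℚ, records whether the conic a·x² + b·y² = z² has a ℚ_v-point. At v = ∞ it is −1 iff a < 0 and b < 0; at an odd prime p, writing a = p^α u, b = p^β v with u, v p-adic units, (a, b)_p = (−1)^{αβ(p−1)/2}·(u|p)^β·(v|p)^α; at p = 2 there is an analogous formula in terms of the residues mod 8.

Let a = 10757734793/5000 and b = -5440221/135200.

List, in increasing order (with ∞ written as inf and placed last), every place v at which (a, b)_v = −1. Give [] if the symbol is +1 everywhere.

(a, b) ≡ (16354, -1258) mod (ℚ^×)²; places V = {2, 3, 5, 13, 17, 31, 37, ∞}.
(a,b)_17: α=1, u≡7; β=1, v≡5 (mod 17); (7|17)=-1, (5|17)=-1; sign (−1)^0·-1^1·-1^1 = +1.
(a,b)_∞: sgn(16354)=+, sgn(-1258)=−, so +1.
(a,b)_5: α=-4, u≡1; β=-2, v≡3 (mod 5); (1|5)=+1, (3|5)=-1; sign (−1)^0·+1^-2·-1^-4 = +1.
(a,b)_2: α=-3, β=-5; u≡1, v≡3 (mod 8); ε(u)ε(v)=0·1, αω(v)=-3·1, βω(u)=-5·0; sum ≡ 1  ⇒  -1.
(a,b)_37: α=3, u≡15; β=1, v≡21 (mod 37); (15|37)=-1, (21|37)=+1; sign (−1)^0·-1^1·+1^3 = -1.
(a,b)_13: α=1, u≡4; β=-2, v≡12 (mod 13); (4|13)=+1, (12|13)=+1; sign (−1)^0·+1^-2·+1^1 = +1.
(a,b)_3: α=0, u≡1; β=2, v≡2 (mod 3); (1|3)=+1, (2|3)=-1; sign (−1)^0·+1^2·-1^0 = +1.
(a,b)_31: α=2, u≡3; β=2, v≡22 (mod 31); (3|31)=-1, (22|31)=-1; sign (−1)^0·-1^2·-1^2 = +1.
Ram(16354, -1258) = {2, 37}; no ℚ_2-point on the conic.

[2, 37]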